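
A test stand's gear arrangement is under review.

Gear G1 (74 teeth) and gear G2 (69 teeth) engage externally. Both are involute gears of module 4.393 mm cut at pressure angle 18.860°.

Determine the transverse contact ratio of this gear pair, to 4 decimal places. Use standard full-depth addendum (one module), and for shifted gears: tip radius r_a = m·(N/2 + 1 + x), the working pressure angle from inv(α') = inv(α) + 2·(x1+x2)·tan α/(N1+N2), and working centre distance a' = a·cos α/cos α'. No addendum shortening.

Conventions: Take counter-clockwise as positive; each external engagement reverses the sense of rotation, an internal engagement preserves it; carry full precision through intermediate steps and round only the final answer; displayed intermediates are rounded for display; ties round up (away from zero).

1.8822

topology: single-mesh involute geometry — m = 4.393, 74T/69T pair
base radii: r_b1 = 153.814379, r_b2 = 143.421516
tip radii: r_a1 = 166.934000, r_a2 = 155.951500
no profile shift: α' = α, a' = a
action lengths: √(r_a1²−r_b1²) = 64.869847, √(r_a2²−r_b2²) = 61.246544
base pitch p_b = π·m·cos α = 13.060057
CR = (64.869847 + 61.246544 − 314.099500·sin 18.86000°)/13.060057 = 1.882195
contact ratio ≈ 1.8822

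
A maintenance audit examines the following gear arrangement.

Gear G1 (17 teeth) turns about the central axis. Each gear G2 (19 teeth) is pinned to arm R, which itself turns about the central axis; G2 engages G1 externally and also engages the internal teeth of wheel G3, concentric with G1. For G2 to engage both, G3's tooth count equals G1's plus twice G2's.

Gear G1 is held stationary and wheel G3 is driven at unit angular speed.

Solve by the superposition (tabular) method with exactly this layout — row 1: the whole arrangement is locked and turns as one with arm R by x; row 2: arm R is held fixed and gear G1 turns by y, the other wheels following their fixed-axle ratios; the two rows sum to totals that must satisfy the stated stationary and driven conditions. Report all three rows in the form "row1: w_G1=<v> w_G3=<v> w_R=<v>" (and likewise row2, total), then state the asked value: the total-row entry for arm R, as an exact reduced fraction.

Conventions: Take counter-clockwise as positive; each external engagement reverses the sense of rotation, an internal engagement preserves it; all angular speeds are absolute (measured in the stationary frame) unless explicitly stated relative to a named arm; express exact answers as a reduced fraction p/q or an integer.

row1: w_G1=55/72 w_G3=55/72 w_R=55/72
row2: w_G1=-55/72 w_G3=17/72 w_R=0
total: w_G1=0 w_G3=1 w_R=55/72
asked value: 55/72

class = planetary set [G3 = 17+2·19 = 55; Willis about the carrier]
superposition row 1 [locked train]: every member turns x
row 2 (arm held, sun turns y): ω_ring = −(17/55)·y, ω_arm = 0
boundary: total ω_sun = x + y = 0 and total ω_ring = x − (17/55)·y = 1  ⇒  y = -55/72, x = 55/72
row 2 ring = −(17/55)·(-55/72) = 17/72
totals (row 1 + row 2): sun 55/72 + (-55/72) = 0, ring 55/72 + 17/72 = 1, arm 55/72 + 0 = 55/72
asked cell (total, arm) = 55/72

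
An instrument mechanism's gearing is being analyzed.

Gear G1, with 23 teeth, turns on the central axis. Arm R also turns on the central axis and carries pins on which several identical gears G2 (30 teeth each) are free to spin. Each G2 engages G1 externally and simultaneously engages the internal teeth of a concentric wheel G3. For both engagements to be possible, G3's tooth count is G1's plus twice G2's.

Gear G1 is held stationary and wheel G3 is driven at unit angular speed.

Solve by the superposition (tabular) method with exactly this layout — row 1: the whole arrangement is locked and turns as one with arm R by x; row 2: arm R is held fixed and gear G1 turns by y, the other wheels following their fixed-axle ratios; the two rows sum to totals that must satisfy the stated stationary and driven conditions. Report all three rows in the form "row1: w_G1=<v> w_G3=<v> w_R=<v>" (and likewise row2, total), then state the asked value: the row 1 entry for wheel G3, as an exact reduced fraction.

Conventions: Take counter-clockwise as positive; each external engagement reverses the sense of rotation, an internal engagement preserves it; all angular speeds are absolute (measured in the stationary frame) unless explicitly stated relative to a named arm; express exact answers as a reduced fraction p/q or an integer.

row1: w_G1=83/106 w_G3=83/106 w_R=83/106
row2: w_G1=-83/106 w_G3=23/106 w_R=0
total: w_G1=0 w_G3=1 w_R=83/106
asked value: 83/106

recognized (axles ride arm R): planetary set, 23/30/83 teeth
row 1: whole set turns with the arm by x
superposition row 2 [arm held]: sun y, ring −(23/83)·y, arm 0
boundary: total ω_sun = x + y = 0 and total ω_ring = x − (23/83)·y = 1  ⇒  y = -83/106, x = 83/106
row 2 ring = −(23/83)·(-83/106) = 23/106
totals (row 1 + row 2): sun 83/106 + (-83/106) = 0, ring 83/106 + 23/106 = 1, arm 83/106 + 0 = 83/106
asked cell (row1, ring) = 83/106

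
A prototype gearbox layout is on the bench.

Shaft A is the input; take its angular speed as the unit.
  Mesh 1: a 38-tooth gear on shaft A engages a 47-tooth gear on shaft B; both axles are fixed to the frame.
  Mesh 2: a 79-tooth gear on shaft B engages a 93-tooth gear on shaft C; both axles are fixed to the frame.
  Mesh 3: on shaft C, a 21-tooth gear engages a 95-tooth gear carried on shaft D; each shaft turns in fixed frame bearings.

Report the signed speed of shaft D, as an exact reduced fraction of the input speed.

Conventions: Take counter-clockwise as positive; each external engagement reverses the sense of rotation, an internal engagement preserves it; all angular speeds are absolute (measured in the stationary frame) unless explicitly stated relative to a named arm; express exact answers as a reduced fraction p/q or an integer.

3-mesh fixed-axis compound train (all bearings frame-fixed)
mesh 1 [38T→47T]: |ω|/ω_in = 1×38/47 = 38/47, sense flips to −
mesh 2 [79T→93T]: |ω|/ω_in = (38/47)×79/93 = 3002/4371, sense flips to +
mesh 3 [21T→95T]: |ω|/ω_in = (3002/4371)×21/95 = 1106/7285, sense flips to −
signed output speed (× input speed) = -1106/7285

-1106/7285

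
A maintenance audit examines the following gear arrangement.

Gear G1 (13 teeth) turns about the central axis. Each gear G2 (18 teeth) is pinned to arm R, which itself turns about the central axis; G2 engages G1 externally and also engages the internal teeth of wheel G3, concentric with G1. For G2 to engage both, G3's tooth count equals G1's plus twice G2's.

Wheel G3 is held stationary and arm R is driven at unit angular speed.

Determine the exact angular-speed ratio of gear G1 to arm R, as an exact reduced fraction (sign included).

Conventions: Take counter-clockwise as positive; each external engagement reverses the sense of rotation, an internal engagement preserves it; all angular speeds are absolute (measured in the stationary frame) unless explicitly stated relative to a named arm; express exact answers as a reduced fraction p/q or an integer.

topology: planetary set — G1 13T / G2 18T / G3 49T, arm = carrier (Willis)
ring teeth: 13 + 2·18 = 49
13(ω_sun−ω_arm) = −49(ω_ring−ω_arm),  ω_ring = 0, ω_arm = 1
ω_sun = 1 − (49/13)(0−1) = 62/13
ω_out/ω_in = 62/13

62/13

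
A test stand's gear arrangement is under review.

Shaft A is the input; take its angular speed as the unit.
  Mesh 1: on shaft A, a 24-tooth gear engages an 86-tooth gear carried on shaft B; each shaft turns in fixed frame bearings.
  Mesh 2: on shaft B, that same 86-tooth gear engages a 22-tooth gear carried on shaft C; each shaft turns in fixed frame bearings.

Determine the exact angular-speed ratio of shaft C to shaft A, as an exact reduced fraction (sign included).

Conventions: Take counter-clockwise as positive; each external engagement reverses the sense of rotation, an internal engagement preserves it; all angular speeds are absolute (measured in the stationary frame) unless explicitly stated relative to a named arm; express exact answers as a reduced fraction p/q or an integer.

12/11

class = fixed-axis compound train [2 meshes; 2 ratios multiply, 2 sense flips]
mesh 1 [24T→86T]: running ratio 12/43, sense −
mesh 2 [86T→22T]: running ratio 12/11, sense +
ω_out/ω_in = 12/11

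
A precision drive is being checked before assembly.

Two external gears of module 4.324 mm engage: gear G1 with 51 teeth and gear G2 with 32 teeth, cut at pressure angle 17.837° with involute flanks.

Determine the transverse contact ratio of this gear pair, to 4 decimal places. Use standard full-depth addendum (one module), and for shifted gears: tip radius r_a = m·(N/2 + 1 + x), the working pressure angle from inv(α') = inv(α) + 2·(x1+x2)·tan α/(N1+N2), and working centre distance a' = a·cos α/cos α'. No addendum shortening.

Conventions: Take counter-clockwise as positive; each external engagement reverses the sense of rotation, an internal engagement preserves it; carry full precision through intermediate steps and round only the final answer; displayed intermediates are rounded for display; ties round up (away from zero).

1.8290

recognized (one external pair, fixed centres): single-mesh tooth geometry, m = 4.324, N1 = 51, N2 = 32
base radii: r_b1 = 104.961902, r_b2 = 65.858449
tip radii: r_a1 = 114.586000, r_a2 = 73.508000
no profile shift: α' = α, a' = a
action lengths: √(r_a1²−r_b1²) = 45.966841, √(r_a2²−r_b2²) = 32.651046
base pitch p_b = π·m·cos α = 12.931276
CR = (45.966841 + 32.651046 − 179.446000·sin 17.83700°)/12.931276 = 1.829036
contact ratio ≈ 1.8290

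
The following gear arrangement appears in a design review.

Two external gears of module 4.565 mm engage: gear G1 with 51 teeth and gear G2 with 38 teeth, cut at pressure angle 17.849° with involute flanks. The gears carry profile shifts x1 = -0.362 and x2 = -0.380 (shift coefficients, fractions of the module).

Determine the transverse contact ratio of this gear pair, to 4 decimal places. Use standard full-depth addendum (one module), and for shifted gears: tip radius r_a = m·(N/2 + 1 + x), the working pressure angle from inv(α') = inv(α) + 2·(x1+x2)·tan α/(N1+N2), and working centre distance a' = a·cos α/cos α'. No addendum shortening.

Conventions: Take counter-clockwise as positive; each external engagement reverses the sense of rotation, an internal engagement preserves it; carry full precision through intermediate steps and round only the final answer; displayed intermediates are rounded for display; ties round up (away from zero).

topology: single-mesh involute geometry — m = 4.565, 51T/38T pair
base radii: r_b1 = 110.804529, r_b2 = 82.560237
tip radii: r_a1 = 119.319970, r_a2 = 89.565300
inv(α') = inv(17.849°) + 2·(-0.362-0.380)·tan α/(51+38) = 0.00511547  ⇒  α' = 14.12199°
a' = a·cos α / cos α' = 203.1425·cos 17.849°/cos 14.12199° = 199.390659
action lengths: √(r_a1²−r_b1²) = 44.267501, √(r_a2²−r_b2²) = 34.723914
base pitch p_b = π·m·cos α = 13.651086
CR = (44.267501 + 34.723914 − 199.390659·sin 14.12199°)/13.651086 = 2.222728
contact ratio ≈ 2.2227

2.2227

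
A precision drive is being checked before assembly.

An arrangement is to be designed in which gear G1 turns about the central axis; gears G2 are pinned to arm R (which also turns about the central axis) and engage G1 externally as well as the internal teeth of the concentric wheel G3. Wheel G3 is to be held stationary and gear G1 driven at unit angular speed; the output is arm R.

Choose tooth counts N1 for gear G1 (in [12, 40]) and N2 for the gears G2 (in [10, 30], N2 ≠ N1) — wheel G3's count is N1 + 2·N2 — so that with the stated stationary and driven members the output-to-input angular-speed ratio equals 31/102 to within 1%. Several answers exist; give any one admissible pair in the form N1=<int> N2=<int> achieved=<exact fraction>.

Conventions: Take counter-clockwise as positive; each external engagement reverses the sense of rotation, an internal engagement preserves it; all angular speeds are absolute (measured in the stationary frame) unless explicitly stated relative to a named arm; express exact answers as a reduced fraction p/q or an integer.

N1=31 N2=20 achieved=31/102

class = planetary set [ratio 31/102 wanted; Willis about the carrier]
Willis with ω_ring = 0: ω_arm/ω_sun = N1/(N1+N3); set equal to 31/102  ⇒  N3/N1 = 1/(31/102) − 1 = 71/31
N3 = N1 + 2·N2  ⇒  N2/N1 = (N3/N1 − 1)/2 = (71/31 − 1)/2 = 20/31
smallest multiple with N1 ≥ 12 and N2 ≥ 10: k = 1  ⇒  N1 = 1·31 = 31, N2 = 1·20 = 20 (N1 ≤ 40, N2 ≤ 30, N2 ≠ N1 ✓), N3 = 31 + 2·20 = 71
check: N1/(N1+N3) with N1 = 31, N3 = 71 gives 31/102; |achieved − target| = 0 ≤ 31/10200 ✓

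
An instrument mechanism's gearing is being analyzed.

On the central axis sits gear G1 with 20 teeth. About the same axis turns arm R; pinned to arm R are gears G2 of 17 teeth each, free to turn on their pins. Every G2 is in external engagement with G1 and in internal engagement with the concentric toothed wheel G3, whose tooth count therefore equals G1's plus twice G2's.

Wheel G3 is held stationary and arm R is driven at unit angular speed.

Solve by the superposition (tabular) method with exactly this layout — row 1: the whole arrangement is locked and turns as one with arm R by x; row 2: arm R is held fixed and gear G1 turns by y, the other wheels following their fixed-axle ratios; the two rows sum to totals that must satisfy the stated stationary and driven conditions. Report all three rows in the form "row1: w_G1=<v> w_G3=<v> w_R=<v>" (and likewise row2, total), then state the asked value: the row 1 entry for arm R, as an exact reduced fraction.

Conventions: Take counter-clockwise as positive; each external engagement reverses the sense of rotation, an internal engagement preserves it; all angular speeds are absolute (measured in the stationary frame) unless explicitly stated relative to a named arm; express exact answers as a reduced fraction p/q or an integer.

row1: w_G1=1 w_G3=1 w_R=1
row2: w_G1=27/10 w_G3=-1 w_R=0
total: w_G1=37/10 w_G3=0 w_R=1
asked value: 1

class = planetary set [G3 = 20+2·17 = 54; Willis about the carrier]
superposition row 1 [locked train]: every member turns x
row 2 (arm held, sun turns y): ω_ring = −(20/54)·y, ω_arm = 0
boundary: total ω_ring = x − (20/54)·y = 0 and total ω_arm = x = 1  ⇒  y = 27/10, x = 1
row 2 ring = −(20/54)·27/10 = -1
totals (row 1 + row 2): sun 1 + 27/10 = 37/10, ring 1 + (-1) = 0, arm 1 + 0 = 1
asked cell (row1, arm) = 1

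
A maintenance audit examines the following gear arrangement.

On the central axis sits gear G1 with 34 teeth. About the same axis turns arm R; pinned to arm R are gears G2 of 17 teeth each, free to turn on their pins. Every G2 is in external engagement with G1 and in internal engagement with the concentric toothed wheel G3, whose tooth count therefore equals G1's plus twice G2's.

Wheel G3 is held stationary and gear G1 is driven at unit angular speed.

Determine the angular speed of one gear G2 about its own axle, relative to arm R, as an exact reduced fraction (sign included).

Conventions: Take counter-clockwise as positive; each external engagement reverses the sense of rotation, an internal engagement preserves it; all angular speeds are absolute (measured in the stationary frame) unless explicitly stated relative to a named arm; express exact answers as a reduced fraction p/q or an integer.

-4/3

recognized (axles ride arm R): planetary set, 34/17/68 teeth
ring teeth: 34 + 2·17 = 68
34(ω_sun−ω_arm) = −68(ω_ring−ω_arm),  ω_ring = 0, ω_sun = 1
34(1−ω_arm) = −68(0−ω_arm)  ⇒  102·ω_arm = 34  ⇒  ω_arm = 1/3
sun–planet mesh: 34·(1−1/3) = −17·(ω_p−ω_arm)  ⇒  ω_p−ω_arm = -4/3
exact speed ratio = -4/3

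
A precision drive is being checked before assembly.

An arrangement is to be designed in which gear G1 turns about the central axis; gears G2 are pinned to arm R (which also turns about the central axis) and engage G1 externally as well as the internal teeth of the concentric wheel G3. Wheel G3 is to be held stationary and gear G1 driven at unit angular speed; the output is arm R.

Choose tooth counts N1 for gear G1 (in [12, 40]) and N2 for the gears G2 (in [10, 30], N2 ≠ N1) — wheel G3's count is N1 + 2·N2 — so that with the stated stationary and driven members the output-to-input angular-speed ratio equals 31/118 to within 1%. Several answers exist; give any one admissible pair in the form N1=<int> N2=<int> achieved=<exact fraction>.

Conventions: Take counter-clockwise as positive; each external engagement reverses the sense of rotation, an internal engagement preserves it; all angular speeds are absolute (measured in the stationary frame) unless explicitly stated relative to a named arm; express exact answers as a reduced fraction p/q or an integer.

class = planetary set [ratio 31/118 wanted; Willis about the carrier]
Willis with ω_ring = 0: ω_arm/ω_sun = N1/(N1+N3); set equal to 31/118  ⇒  N3/N1 = 1/(31/118) − 1 = 87/31
N3 = N1 + 2·N2  ⇒  N2/N1 = (N3/N1 − 1)/2 = (87/31 − 1)/2 = 28/31
smallest multiple with N1 ≥ 12 and N2 ≥ 10: k = 1  ⇒  N1 = 1·31 = 31, N2 = 1·28 = 28 (N1 ≤ 40, N2 ≤ 30, N2 ≠ N1 ✓), N3 = 31 + 2·28 = 87
check: N1/(N1+N3) with N1 = 31, N3 = 87 gives 31/118; |achieved − target| = 0 ≤ 31/11800 ✓

N1=31 N2=28 achieved=31/118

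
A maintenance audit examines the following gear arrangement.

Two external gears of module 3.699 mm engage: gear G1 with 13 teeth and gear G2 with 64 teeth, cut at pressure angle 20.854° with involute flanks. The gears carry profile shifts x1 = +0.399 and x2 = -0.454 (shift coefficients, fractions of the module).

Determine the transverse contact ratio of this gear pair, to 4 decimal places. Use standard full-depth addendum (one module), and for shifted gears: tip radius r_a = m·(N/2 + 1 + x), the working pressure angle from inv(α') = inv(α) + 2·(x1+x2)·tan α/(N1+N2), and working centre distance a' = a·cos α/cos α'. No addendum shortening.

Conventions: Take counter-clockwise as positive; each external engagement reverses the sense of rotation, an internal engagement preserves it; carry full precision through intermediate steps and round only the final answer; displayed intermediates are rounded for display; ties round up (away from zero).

1.4803

class = single-mesh tooth geometry [involute pair 13T × 64T, m = 3.699]
base radii: r_b1 = 22.468424, r_b2 = 110.613781
tip radii: r_a1 = 29.218401, r_a2 = 120.387654
inv(α') = inv(20.854°) + 2·(+0.399-0.454)·tan α/(13+64) = 0.01642806  ⇒  α' = 20.63667°
a' = a·cos α / cos α' = 142.4115·cos 20.854°/cos 20.63667° = 142.207039
action lengths: √(r_a1²−r_b1²) = 18.678460, √(r_a2²−r_b2²) = 47.516089
base pitch p_b = π·m·cos α = 10.859483
CR = (18.678460 + 47.516089 − 142.207039·sin 20.63667°)/10.859483 = 1.480274
contact ratio ≈ 1.4803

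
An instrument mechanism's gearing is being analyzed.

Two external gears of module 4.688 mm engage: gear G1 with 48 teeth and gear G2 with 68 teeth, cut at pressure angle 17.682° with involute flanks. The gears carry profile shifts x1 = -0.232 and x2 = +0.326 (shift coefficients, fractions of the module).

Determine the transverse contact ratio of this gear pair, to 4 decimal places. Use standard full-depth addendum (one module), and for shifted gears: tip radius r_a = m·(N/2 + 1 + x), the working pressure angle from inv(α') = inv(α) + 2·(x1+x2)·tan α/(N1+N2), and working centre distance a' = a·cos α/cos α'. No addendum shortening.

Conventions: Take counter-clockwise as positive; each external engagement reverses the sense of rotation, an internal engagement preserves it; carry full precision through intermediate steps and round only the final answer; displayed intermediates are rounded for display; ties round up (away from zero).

recognized (one external pair, fixed centres): single-mesh tooth geometry, m = 4.688, N1 = 48, N2 = 68
base radii: r_b1 = 107.196590, r_b2 = 151.861836
tip radii: r_a1 = 116.112384, r_a2 = 165.608288
inv(α') = inv(17.682°) + 2·(-0.232+0.326)·tan α/(48+68) = 0.01070214  ⇒  α' = 17.96830°
a' = a·cos α / cos α' = 271.9040·cos 17.682°/cos 17.96830° = 272.341236
action lengths: √(r_a1²−r_b1²) = 44.620364, √(r_a2²−r_b2²) = 66.061244
base pitch p_b = π·m·cos α = 14.032001
CR = (44.620364 + 66.061244 − 272.341236·sin 17.96830°)/14.032001 = 1.900430
contact ratio ≈ 1.9004

1.9004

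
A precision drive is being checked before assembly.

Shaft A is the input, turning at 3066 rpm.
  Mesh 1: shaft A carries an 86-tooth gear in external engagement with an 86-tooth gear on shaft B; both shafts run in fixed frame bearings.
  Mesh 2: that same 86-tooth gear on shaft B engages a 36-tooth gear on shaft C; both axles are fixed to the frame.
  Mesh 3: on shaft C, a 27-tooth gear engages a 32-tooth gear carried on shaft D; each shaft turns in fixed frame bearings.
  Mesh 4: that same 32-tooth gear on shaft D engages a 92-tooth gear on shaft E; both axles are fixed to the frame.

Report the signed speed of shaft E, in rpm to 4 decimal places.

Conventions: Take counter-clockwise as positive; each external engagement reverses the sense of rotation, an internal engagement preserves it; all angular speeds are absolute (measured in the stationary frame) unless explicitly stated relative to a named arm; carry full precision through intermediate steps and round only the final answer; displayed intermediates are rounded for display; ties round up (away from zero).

+2149.5326 rpm

4-mesh fixed-axis compound train (all bearings frame-fixed)
mesh 1 [86T→86T]: ω = 3066.0000×86/86 = 3066.0000 rpm, sense flips to −
mesh 2 [86T→36T]: ω = 3066.0000×86/36 = 7324.3333 rpm, sense flips to +
mesh 3 [27T→32T]: ω = 7324.3333×27/32 = 6179.9063 rpm, sense flips to −
mesh 4 [32T→92T]: ω = 6179.9063×32/92 = 2149.5326 rpm, sense flips to +
signed output speed = +2149.5326 rpm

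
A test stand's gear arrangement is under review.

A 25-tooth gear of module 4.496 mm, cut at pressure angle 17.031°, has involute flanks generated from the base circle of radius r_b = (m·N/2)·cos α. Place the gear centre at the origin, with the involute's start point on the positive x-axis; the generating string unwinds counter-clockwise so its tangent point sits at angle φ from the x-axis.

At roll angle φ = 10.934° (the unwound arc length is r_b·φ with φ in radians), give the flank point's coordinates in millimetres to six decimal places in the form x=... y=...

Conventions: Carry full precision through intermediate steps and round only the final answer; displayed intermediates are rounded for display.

x=54.705000 y=0.124030

single-mesh involute tooth geometry (25T wheel at module 4.496)
pitch radius r_p = m·N/2 = 4.496·25/2 = 56.200000
base radius r_b = r_p·cos α = 56.200000·cos 17.031° = 53.735429
roll angle φ = 10.934° = 0.19083430 rad
x = r_b·(cos φ + φ·sin φ) = 54.705000
y = r_b·(sin φ − φ·cos φ) = 0.124030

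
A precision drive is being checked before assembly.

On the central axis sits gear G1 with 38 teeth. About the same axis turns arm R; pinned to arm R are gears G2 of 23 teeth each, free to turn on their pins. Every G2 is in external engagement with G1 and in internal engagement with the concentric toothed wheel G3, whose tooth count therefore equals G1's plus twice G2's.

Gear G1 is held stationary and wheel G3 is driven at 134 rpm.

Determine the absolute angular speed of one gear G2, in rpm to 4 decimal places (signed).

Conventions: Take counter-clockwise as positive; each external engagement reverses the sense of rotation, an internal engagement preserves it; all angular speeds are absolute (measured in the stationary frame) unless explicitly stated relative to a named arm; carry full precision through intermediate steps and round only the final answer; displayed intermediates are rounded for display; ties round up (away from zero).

recognized (axles ride arm R): planetary set, 38/23/84 teeth
normalise by the input: solve with ω_ring = 1, then scale by 134 rpm
ring teeth: 38 + 2·23 = 84
38(ω_sun−ω_arm) = −84(ω_ring−ω_arm),  ω_sun = 0, ω_ring = 1
38(0−ω_arm) = −84(1−ω_arm)  ⇒  122·ω_arm = 84  ⇒  ω_arm = 42/61
sun–planet mesh: 38·(0−42/61) = −23·(ω_p−ω_arm)  ⇒  ω_p−ω_arm = 1596/1403
ω_p = 42/61 + 1596/1403 = 42/23
scale: ω_p = 42/23 × 134 rpm = +244.6957 rpm

+244.6957 rpm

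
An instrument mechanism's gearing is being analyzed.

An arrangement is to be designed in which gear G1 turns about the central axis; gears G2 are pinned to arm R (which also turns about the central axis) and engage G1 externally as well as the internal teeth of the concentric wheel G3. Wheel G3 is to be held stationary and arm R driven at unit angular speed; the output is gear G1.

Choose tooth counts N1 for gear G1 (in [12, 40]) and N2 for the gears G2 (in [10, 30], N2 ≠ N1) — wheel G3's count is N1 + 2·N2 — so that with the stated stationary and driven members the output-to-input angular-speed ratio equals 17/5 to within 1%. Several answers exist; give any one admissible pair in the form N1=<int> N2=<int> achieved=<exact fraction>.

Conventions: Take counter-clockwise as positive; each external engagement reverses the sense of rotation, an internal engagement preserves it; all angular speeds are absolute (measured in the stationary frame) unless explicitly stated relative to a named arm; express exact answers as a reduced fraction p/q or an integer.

N1=20 N2=14 achieved=17/5

planetary set to be sized for 17/5 (Willis relation)
Willis with ω_ring = 0: ω_sun/ω_arm = (N1+N3)/N1; set equal to 17/5  ⇒  N3/N1 = 17/5 − 1 = 12/5
N3 = N1 + 2·N2  ⇒  N2/N1 = (N3/N1 − 1)/2 = (12/5 − 1)/2 = 7/10
smallest multiple with N1 ≥ 12 and N2 ≥ 10: k = 2  ⇒  N1 = 2·10 = 20, N2 = 2·7 = 14 (N1 ≤ 40, N2 ≤ 30, N2 ≠ N1 ✓), N3 = 20 + 2·14 = 48
check: (N1+N3)/N1 with N1 = 20, N3 = 48 gives 17/5; |achieved − target| = 0 ≤ 17/500 ✓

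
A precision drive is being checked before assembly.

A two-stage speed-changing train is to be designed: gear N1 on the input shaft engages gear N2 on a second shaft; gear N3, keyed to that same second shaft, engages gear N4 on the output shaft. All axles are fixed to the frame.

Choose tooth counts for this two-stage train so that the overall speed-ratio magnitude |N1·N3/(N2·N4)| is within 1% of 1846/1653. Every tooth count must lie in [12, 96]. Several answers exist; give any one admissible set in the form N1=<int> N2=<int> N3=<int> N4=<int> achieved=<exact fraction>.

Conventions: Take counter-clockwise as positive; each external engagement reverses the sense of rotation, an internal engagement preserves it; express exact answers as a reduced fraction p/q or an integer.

2-stage fixed-axis compound train for ratio 1846/1653
target = 1846/1653 in lowest terms: an exact hit needs N1·N3 = k·1846 and N2·N4 = k·1653 for one integer k, every count in [12, 96]; additionally prefer no 1:1 stage (N1 ≠ N2, N3 ≠ N4)
k = 1: N1·N3 = 1846 = 26·71, N2·N4 = 1653 = 19·87
achieved = 26·71/(19·87) = 1846/1653; |achieved − target| = 0 ≤ 923/82650 ✓

N1=26 N2=19 N3=71 N4=87 achieved=1846/1653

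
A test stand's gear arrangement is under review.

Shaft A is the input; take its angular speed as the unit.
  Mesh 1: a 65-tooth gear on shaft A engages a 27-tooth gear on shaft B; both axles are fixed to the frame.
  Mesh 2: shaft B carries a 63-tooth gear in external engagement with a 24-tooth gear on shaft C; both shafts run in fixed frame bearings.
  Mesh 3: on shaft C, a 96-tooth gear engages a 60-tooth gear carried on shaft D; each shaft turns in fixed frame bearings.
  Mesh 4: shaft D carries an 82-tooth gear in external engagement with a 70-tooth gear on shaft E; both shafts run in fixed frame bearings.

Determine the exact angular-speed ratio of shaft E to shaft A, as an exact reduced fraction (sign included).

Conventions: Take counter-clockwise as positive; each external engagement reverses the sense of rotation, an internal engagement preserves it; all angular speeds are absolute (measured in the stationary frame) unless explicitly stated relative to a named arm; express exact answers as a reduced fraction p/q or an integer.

533/45

class = fixed-axis compound train [4 meshes; 4 ratios multiply, 4 sense flips]
mesh 1 [65T→27T]: running ratio 65/27, sense −
mesh 2 [63T→24T]: running ratio 455/72, sense +
mesh 3 [96T→60T]: running ratio 91/9, sense −
mesh 4 [82T→70T]: running ratio 533/45, sense +
ω_out/ω_in = 533/45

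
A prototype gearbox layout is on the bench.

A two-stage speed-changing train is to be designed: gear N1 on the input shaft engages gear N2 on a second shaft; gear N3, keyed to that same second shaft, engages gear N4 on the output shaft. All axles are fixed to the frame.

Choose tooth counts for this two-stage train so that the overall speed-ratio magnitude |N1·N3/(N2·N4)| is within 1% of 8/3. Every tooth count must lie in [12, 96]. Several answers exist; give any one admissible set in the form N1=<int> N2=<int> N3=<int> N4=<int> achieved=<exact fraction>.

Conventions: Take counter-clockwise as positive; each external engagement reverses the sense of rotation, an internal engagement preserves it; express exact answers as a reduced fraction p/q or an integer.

topology: fixed-axis compound train — 2 stages, target 8/3
target = 8/3 in lowest terms: an exact hit needs N1·N3 = k·8 and N2·N4 = k·3 for one integer k, every count in [12, 96]; additionally prefer no 1:1 stage (N1 ≠ N2, N3 ≠ N4)
k = 1…47: no 1:1-free in-range split of k·8 and k·3 into factor pairs; take k = 48
k = 48: N1·N3 = 384 = 16·24, N2·N4 = 144 = 12·12
achieved = 16·24/(12·12) = 8/3; |achieved − target| = 0 ≤ 2/75 ✓

N1=16 N2=12 N3=24 N4=12 achieved=8/3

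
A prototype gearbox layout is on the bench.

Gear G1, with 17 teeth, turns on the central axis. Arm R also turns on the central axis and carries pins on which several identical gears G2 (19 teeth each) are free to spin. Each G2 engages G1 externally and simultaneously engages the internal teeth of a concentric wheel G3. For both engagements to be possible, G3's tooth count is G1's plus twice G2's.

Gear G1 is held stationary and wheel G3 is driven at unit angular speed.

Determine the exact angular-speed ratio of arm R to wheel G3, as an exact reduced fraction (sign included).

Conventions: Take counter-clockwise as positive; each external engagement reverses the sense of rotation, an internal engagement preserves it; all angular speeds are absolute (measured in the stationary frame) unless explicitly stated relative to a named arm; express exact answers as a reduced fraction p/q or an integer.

55/72

topology: planetary set — G1 17T / G2 19T / G3 55T, arm = carrier (Willis)
ring teeth: 17 + 2·19 = 55
17(ω_sun−ω_arm) = −55(ω_ring−ω_arm),  ω_sun = 0, ω_ring = 1
17(0−ω_arm) = −55(1−ω_arm)  ⇒  72·ω_arm = 55  ⇒  ω_arm = 55/72
ω_out/ω_in = 55/72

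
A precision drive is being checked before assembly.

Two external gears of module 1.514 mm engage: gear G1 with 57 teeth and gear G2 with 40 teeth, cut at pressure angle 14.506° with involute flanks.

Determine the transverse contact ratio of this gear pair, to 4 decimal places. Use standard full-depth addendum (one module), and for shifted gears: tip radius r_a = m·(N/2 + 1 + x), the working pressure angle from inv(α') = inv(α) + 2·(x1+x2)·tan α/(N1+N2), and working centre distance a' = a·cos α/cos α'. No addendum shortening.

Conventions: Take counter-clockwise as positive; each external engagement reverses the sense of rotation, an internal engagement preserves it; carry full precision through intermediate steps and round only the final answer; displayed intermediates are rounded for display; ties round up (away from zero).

2.1109

class = single-mesh tooth geometry [involute pair 57T × 40T, m = 1.514]
base radii: r_b1 = 41.773471, r_b2 = 29.314716
tip radii: r_a1 = 44.663000, r_a2 = 31.794000
no profile shift: α' = α, a' = a
action lengths: √(r_a1²−r_b1²) = 15.803819, √(r_a2²−r_b2²) = 12.308771
base pitch p_b = π·m·cos α = 4.604745
CR = (15.803819 + 12.308771 − 73.429000·sin 14.50600°)/4.604745 = 2.110864
contact ratio ≈ 2.1109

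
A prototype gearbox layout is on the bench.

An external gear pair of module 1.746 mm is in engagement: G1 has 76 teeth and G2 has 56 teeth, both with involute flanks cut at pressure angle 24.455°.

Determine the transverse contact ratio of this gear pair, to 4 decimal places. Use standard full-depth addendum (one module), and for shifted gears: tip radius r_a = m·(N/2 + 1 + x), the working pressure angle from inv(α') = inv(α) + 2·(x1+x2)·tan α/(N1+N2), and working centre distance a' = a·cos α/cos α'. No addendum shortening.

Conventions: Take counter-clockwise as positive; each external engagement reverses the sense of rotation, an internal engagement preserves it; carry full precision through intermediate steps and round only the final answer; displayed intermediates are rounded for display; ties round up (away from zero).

single-mesh involute tooth geometry (76T engaging 56T at module 1.746)
base radii: r_b1 = 60.395701, r_b2 = 44.502096
tip radii: r_a1 = 68.094000, r_a2 = 50.634000
no profile shift: α' = α, a' = a
action lengths: √(r_a1²−r_b1²) = 31.450789, √(r_a2²−r_b2²) = 24.152959
base pitch p_b = π·m·cos α = 4.993123
CR = (31.450789 + 24.152959 − 115.236000·sin 24.45500°)/4.993123 = 1.581881
contact ratio ≈ 1.5819

1.5819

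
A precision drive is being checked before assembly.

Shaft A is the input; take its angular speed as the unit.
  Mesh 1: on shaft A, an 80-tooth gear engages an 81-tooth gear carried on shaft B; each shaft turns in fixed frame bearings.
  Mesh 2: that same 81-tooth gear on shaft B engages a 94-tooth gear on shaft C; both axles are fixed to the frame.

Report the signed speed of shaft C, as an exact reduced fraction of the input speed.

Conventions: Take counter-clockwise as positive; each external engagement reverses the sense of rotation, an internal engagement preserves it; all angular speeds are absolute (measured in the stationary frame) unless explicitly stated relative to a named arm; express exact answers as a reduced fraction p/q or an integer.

2-mesh fixed-axis compound train (all bearings frame-fixed)
mesh 1 [80T→81T]: |ω|/ω_in = 1×80/81 = 80/81, sense flips to −
mesh 2 [81T→94T]: |ω|/ω_in = (80/81)×81/94 = 40/47, sense flips to +
signed output speed (× input speed) = 40/47

40/47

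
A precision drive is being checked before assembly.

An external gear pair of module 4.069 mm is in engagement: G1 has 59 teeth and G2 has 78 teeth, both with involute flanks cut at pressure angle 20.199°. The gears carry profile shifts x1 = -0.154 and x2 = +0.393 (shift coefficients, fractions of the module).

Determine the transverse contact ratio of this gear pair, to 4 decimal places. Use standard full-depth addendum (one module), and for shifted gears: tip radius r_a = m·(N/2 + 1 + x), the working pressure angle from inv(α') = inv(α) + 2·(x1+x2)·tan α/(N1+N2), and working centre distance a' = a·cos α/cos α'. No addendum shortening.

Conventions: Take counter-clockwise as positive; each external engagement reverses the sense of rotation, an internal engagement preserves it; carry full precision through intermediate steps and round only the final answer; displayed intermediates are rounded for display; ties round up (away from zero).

recognized (one external pair, fixed centres): single-mesh tooth geometry, m = 4.069, N1 = 59, N2 = 78
base radii: r_b1 = 112.653203, r_b2 = 148.931353
tip radii: r_a1 = 123.477874, r_a2 = 164.359117
inv(α') = inv(20.199°) + 2·(-0.154+0.393)·tan α/(59+78) = 0.01665314  ⇒  α' = 20.72716°
a' = a·cos α / cos α' = 278.7265·cos 20.199°/cos 20.72716° = 279.686910
action lengths: √(r_a1²−r_b1²) = 50.557307, √(r_a2²−r_b2²) = 69.522454
base pitch p_b = π·m·cos α = 11.996965
CR = (50.557307 + 69.522454 − 279.686910·sin 20.72716°)/11.996965 = 1.758233
contact ratio ≈ 1.7582

1.7582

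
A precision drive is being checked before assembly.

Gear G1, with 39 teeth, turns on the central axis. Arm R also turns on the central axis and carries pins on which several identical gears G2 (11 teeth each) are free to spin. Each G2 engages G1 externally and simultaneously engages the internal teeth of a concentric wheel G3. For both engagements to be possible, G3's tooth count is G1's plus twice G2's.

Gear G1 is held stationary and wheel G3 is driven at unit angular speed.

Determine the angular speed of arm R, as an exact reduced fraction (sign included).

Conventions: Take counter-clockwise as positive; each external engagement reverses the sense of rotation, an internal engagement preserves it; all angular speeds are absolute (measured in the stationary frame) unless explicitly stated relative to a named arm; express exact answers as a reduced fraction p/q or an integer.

planetary set (39T centre, 11T on arm, 61T internal) — Willis relation
ring teeth: 39 + 2·11 = 61
39(ω_sun−ω_arm) = −61(ω_ring−ω_arm),  ω_sun = 0, ω_ring = 1
39(0−ω_arm) = −61(1−ω_arm)  ⇒  100·ω_arm = 61  ⇒  ω_arm = 61/100
exact speed ratio = 61/100

61/100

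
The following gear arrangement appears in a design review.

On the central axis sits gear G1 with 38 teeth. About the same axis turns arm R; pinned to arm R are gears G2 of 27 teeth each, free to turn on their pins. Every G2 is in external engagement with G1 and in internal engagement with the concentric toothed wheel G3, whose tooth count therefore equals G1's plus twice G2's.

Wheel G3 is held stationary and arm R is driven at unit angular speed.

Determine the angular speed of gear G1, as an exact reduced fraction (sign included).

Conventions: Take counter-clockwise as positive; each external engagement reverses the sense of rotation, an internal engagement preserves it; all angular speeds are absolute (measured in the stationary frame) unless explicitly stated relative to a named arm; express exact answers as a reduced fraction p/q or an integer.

class = planetary set [G3 = 38+2·27 = 92; Willis about the carrier]
ring teeth: 38 + 2·27 = 92
38(ω_sun−ω_arm) = −92(ω_ring−ω_arm),  ω_ring = 0, ω_arm = 1
ω_sun = 1 − (92/38)(0−1) = 65/19
exact speed ratio = 65/19

65/19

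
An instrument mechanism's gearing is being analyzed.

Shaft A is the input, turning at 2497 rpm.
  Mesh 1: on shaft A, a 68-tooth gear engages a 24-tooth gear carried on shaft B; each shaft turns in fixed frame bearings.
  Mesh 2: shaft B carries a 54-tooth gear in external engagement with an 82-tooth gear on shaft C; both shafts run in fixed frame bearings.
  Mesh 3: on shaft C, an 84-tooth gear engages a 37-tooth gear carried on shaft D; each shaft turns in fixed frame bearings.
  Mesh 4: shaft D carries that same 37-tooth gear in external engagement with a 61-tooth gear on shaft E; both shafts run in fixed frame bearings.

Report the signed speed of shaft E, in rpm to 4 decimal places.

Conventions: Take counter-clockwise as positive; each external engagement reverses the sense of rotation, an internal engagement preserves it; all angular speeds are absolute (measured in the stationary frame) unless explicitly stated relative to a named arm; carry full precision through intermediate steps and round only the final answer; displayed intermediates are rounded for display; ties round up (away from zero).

+6415.7225 rpm

topology: fixed-axis compound train — 4 meshes, A→E
mesh 1 [68T→24T]: ω = 2497.0000×68/24 = 7074.8333 rpm, sense flips to −
mesh 2 [54T→82T]: ω = 7074.8333×54/82 = 4659.0366 rpm, sense flips to +
mesh 3 [84T→37T]: ω = 4659.0366×84/37 = 10577.2722 rpm, sense flips to −
mesh 4 [37T→61T]: ω = 10577.2722×37/61 = 6415.7225 rpm, sense flips to +
signed output speed = +6415.7225 rpm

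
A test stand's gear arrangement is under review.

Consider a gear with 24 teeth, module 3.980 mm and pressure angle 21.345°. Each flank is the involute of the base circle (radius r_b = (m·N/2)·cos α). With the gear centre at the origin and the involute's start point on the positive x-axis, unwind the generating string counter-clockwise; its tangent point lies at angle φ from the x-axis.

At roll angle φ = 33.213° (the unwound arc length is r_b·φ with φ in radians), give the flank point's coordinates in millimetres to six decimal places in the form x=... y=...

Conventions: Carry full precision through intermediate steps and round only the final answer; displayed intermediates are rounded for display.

x=51.341553 y=2.792378

topology: single-mesh involute geometry — m = 3.980, N = 24
pitch radius r_p = m·N/2 = 3.980·24/2 = 47.760000
base radius r_b = r_p·cos α = 47.760000·cos 21.345° = 44.483934
roll angle φ = 33.213° = 0.57967620 rad
x = r_b·(cos φ + φ·sin φ) = 51.341553
y = r_b·(sin φ − φ·cos φ) = 2.792378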